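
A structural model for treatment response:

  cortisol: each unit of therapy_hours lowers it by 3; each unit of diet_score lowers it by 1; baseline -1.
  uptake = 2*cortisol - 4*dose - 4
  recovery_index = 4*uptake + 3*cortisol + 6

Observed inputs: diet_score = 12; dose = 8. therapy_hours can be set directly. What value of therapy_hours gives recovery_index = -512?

therapy_hours = 7

Substituting into the cortisol equation gives cortisol = -3*therapy_hours - 13.
Substituting into the uptake equation gives uptake = -6*therapy_hours - 62.
So recovery_index = -33*therapy_hours - 281.
Solve -33*therapy_hours - 281 = -512: therapy_hours = (-512 + 281) / -33 = 7.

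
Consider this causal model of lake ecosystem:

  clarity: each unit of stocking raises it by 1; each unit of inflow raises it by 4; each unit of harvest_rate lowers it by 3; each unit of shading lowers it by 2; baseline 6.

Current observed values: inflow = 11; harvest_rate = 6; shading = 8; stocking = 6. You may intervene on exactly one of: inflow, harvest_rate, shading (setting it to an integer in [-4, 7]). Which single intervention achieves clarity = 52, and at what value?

set harvest_rate = -4

Intervening on inflow: clarity = 4*inflow - 22. Reaching 52 requires inflow = 37/2, not an integer.
Intervening on harvest_rate: with other inputs at their observed values, clarity = -3*harvest_rate + 40. Solving for 52 gives harvest_rate = -4, within [-4, 7].
Intervening on shading: clarity = -2*shading + 38. Reaching 52 requires shading = -7, outside [-4, 7].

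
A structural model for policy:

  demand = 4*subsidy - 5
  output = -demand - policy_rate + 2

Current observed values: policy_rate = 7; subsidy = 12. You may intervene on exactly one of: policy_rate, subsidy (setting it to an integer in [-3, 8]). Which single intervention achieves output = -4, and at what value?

Intervening on policy_rate: output = -policy_rate - 41. Reaching -4 requires policy_rate = -37, outside [-3, 8].
Intervening on subsidy: with other inputs at their observed values, output = -4*subsidy. Solving for -4 gives subsidy = 1, within [-3, 8].

set subsidy = 1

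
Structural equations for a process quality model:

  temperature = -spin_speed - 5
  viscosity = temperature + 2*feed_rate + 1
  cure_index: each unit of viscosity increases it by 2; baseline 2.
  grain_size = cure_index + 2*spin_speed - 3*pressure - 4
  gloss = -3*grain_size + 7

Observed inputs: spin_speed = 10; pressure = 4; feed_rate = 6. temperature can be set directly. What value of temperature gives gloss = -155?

temperature = 11

Intervening on temperature fixes its value directly, overriding its dependence on spin_speed.
Substituting into the viscosity equation gives viscosity = temperature + 13.
So cure_index = 2*temperature + 28.
This gives grain_size = 2*temperature + 32.
Substituting into the gloss equation gives gloss = -6*temperature - 89.
Solve -6*temperature - 89 = -155: temperature = (-155 + 89) / -6 = 11.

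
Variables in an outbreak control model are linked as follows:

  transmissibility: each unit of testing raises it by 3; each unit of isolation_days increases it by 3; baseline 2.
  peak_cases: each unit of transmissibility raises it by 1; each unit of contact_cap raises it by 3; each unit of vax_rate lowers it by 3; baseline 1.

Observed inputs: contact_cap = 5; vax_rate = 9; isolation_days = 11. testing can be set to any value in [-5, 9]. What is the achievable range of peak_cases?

Substituting into the transmissibility equation gives transmissibility = 3*testing + 35.
Substituting into the peak_cases equation gives peak_cases = 3*testing + 24.
Linear in testing, so extremes are at the endpoints: testing = -5 gives peak_cases = 9; testing = 9 gives peak_cases = 51.

9 to 51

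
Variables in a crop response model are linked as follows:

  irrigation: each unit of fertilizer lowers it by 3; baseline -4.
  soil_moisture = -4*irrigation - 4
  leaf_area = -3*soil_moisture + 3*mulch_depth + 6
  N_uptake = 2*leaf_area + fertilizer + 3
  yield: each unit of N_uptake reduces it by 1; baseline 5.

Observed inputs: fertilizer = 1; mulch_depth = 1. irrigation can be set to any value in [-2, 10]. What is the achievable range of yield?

Intervening on irrigation fixes its value directly, overriding its dependence on fertilizer.
Substituting into the leaf_area equation gives leaf_area = 12*irrigation + 21.
N_uptake becomes 24*irrigation + 46.
Substituting into the yield equation gives yield = -24*irrigation - 41.
Linear in irrigation, so extremes are at the endpoints: irrigation = -2 gives yield = 7; irrigation = 10 gives yield = -281.

-281 to 7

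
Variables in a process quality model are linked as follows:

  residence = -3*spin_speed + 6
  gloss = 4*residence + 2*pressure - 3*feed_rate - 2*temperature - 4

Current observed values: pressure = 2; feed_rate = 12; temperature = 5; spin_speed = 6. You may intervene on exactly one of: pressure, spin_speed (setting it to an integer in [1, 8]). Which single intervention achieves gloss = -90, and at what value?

Intervening on pressure: with other inputs at their observed values, gloss = 2*pressure - 98. Solving for -90 gives pressure = 4, within [1, 8].
Intervening on spin_speed: gloss = -12*spin_speed - 22. Reaching -90 requires spin_speed = 17/3, not an integer.

set pressure = 4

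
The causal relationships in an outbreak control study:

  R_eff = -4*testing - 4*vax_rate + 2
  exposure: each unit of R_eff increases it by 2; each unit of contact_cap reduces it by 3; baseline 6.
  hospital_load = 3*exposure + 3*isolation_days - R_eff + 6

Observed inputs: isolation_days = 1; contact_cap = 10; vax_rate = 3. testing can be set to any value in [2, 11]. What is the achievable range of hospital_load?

-333 to -153

Substituting into the R_eff equation gives R_eff = -4*testing - 10.
Substituting into the exposure equation gives exposure = -8*testing - 44.
So hospital_load = -20*testing - 113.
Linear in testing, so extremes are at the endpoints: testing = 2 gives hospital_load = -153; testing = 11 gives hospital_load = -333.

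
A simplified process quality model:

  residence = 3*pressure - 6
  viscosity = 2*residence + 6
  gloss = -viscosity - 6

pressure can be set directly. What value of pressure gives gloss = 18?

Substituting into the viscosity equation gives viscosity = 6*pressure - 6.
So gloss = -6*pressure.
Solve -6*pressure = 18: pressure = 18 / -6 = -3.

pressure = -3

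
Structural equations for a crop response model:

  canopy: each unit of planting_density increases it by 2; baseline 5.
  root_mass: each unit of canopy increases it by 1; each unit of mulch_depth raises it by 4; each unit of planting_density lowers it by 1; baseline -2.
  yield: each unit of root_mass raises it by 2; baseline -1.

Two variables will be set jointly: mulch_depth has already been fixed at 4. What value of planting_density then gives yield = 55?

planting_density = 9

With mulch_depth held at 4:
Substituting into the root_mass equation gives root_mass = planting_density + 19.
Substituting into the yield equation gives yield = 2*planting_density + 37.
Solve 2*planting_density + 37 = 55: planting_density = (55 - 37) / 2 = 9.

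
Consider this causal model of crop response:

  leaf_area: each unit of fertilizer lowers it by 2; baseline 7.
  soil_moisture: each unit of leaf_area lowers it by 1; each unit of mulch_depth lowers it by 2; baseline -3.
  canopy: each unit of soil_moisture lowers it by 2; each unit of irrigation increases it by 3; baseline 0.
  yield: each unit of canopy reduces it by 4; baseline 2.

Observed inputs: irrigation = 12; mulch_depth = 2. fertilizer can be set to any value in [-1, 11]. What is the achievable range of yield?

-270 to -78

Substituting into the soil_moisture equation gives soil_moisture = 2*fertilizer - 14.
Substituting into the canopy equation gives canopy = -4*fertilizer + 64.
Substituting into the yield equation gives yield = 16*fertilizer - 254.
Linear in fertilizer, so extremes are at the endpoints: fertilizer = -1 gives yield = -270; fertilizer = 11 gives yield = -78.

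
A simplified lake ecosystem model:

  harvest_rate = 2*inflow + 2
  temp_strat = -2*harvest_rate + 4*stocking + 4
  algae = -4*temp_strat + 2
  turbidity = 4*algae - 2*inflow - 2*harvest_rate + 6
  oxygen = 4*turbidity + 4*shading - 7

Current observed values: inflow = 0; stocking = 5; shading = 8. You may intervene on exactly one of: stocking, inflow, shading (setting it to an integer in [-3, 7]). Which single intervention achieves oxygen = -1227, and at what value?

set shading = 5

Intervening on stocking: oxygen = -256*stocking + 65. Reaching -1227 requires stocking = 323/64, not an integer.
Intervening on inflow: oxygen = 232*inflow - 1215. Reaching -1227 requires inflow = -3/58, not an integer.
Intervening on shading: with other inputs at their observed values, oxygen = 4*shading - 1247. Solving for -1227 gives shading = 5, within [-3, 7].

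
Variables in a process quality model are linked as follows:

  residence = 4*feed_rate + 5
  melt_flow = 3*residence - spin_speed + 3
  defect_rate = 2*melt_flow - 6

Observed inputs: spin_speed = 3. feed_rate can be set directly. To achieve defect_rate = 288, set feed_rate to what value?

feed_rate = 11

Substituting into the melt_flow equation gives melt_flow = 12*feed_rate + 15.
Substituting into the defect_rate equation gives defect_rate = 24*feed_rate + 24.
Solve 24*feed_rate + 24 = 288: feed_rate = (288 - 24) / 24 = 11.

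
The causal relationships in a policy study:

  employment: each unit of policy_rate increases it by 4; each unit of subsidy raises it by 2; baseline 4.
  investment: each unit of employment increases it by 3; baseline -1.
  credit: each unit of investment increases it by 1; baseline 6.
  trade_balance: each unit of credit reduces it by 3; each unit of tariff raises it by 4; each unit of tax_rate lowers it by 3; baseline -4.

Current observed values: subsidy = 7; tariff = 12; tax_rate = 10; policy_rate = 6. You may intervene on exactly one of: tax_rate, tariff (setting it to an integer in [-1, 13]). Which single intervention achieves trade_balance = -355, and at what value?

set tax_rate = 2

Intervening on tax_rate: with other inputs at their observed values, trade_balance = -3*tax_rate - 349. Solving for -355 gives tax_rate = 2, within [-1, 13].
Intervening on tariff: trade_balance = 4*tariff - 427. Reaching -355 requires tariff = 18, outside [-1, 13].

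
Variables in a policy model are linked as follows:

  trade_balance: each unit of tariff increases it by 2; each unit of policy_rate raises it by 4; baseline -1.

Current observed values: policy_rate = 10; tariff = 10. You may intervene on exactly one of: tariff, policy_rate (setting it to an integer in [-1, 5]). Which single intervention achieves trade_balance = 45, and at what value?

Intervening on tariff: with other inputs at their observed values, trade_balance = 2*tariff + 39. Solving for 45 gives tariff = 3, within [-1, 5].
Intervening on policy_rate: trade_balance = 4*policy_rate + 19. Reaching 45 requires policy_rate = 13/2, not an integer.

set tariff = 3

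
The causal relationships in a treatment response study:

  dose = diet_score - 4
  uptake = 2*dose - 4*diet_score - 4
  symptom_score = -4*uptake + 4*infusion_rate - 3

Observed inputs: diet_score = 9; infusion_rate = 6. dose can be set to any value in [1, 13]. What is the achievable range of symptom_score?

77 to 173

Intervening on dose fixes its value directly, overriding its dependence on diet_score.
Substituting into the uptake equation gives uptake = 2*dose - 40.
Substituting into the symptom_score equation gives symptom_score = -8*dose + 181.
Linear in dose, so extremes are at the endpoints: dose = 1 gives symptom_score = 173; dose = 13 gives symptom_score = 77.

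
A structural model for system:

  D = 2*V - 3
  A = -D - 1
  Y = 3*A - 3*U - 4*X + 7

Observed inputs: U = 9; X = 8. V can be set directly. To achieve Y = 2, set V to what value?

Substituting into the A equation gives A = -2*V + 2.
Substituting into the Y equation gives Y = -6*V - 46.
Solve -6*V - 46 = 2: V = (2 + 46) / -6 = -8.

V = -8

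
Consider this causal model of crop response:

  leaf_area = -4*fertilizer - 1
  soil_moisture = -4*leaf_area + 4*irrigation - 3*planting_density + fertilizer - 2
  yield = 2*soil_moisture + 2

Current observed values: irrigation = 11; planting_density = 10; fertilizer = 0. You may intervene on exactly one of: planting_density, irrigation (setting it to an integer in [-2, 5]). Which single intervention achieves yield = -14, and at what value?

Intervening on planting_density: yield = -6*planting_density + 94. Reaching -14 requires planting_density = 18, outside [-2, 5].
Intervening on irrigation: with other inputs at their observed values, yield = 8*irrigation - 54. Solving for -14 gives irrigation = 5, within [-2, 5].

set irrigation = 5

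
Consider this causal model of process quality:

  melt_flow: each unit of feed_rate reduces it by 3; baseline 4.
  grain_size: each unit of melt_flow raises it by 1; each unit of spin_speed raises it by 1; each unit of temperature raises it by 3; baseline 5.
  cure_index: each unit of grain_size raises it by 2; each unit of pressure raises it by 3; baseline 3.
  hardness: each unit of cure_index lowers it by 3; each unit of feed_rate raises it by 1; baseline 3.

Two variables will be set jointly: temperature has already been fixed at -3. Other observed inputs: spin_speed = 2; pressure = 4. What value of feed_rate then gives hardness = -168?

With temperature held at -3:
Substituting into the grain_size equation gives grain_size = -3*feed_rate + 2.
cure_index becomes -6*feed_rate + 19.
Substituting into the hardness equation gives hardness = 19*feed_rate - 54.
Solve 19*feed_rate - 54 = -168: feed_rate = (-168 + 54) / 19 = -6.

feed_rate = -6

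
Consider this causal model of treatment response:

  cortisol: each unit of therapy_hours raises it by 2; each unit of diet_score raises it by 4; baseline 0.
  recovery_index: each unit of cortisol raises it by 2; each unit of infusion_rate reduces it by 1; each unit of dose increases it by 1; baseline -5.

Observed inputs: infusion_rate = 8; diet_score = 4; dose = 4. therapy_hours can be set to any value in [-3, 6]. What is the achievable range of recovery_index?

Substituting into the cortisol equation gives cortisol = 2*therapy_hours + 16.
This gives recovery_index = 4*therapy_hours + 23.
Linear in therapy_hours, so extremes are at the endpoints: therapy_hours = -3 gives recovery_index = 11; therapy_hours = 6 gives recovery_index = 47.

11 to 47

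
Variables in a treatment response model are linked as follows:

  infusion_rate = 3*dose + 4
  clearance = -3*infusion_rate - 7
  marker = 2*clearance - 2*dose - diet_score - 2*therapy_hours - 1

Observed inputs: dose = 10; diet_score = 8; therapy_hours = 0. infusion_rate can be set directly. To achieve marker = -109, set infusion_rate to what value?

infusion_rate = 11

Intervening on infusion_rate fixes its value directly, overriding its dependence on dose.
Substituting into the marker equation gives marker = -6*infusion_rate - 43.
Solve -6*infusion_rate - 43 = -109: infusion_rate = (-109 + 43) / -6 = 11.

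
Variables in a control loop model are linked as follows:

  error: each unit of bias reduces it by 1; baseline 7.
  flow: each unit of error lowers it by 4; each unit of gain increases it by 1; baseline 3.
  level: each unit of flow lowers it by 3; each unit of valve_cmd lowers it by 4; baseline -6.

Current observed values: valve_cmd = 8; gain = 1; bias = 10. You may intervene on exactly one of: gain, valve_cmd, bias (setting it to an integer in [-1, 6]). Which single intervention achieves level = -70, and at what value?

Intervening on gain: level = -3*gain - 83. Reaching -70 requires gain = -13/3, not an integer.
Intervening on valve_cmd: with other inputs at their observed values, level = -4*valve_cmd - 54. Solving for -70 gives valve_cmd = 4, within [-1, 6].
Intervening on bias: level = -12*bias + 34. Reaching -70 requires bias = 26/3, not an integer.

set valve_cmd = 4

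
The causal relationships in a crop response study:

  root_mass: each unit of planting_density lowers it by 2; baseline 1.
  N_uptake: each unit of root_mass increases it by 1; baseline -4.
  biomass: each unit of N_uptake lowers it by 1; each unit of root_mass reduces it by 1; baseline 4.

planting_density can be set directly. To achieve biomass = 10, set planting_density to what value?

planting_density = 1

Substituting into the N_uptake equation gives N_uptake = -2*planting_density - 3.
Substituting into the biomass equation gives biomass = 4*planting_density + 6.
Solve 4*planting_density + 6 = 10: planting_density = (10 - 6) / 4 = 1.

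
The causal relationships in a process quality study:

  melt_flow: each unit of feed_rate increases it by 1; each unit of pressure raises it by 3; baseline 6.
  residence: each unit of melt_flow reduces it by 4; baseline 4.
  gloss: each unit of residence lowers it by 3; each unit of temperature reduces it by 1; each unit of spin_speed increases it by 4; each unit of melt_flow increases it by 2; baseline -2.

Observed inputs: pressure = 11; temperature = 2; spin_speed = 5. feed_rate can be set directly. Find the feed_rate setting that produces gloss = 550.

feed_rate = 0

Substituting into the melt_flow equation gives melt_flow = feed_rate + 39.
residence becomes -4*feed_rate - 152.
Substituting into the gloss equation gives gloss = 14*feed_rate + 550.
Solve 14*feed_rate + 550 = 550: feed_rate = (550 - 550) / 14 = 0.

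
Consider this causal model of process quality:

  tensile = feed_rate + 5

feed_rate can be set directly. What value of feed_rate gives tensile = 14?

Solve feed_rate + 5 = 14: feed_rate = (14 - 5) / 1 = 9.

feed_rate = 9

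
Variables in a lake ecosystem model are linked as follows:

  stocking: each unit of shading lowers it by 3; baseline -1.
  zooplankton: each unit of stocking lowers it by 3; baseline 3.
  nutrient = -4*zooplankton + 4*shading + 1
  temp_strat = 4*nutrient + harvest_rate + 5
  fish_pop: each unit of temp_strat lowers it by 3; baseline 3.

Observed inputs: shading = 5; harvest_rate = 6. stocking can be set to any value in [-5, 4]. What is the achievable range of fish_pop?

-714 to 582

Intervening on stocking fixes its value directly, overriding its dependence on shading.
Substituting into the nutrient equation gives nutrient = 12*stocking + 9.
Substituting into the temp_strat equation gives temp_strat = 48*stocking + 47.
Substituting into the fish_pop equation gives fish_pop = -144*stocking - 138.
Linear in stocking, so extremes are at the endpoints: stocking = -5 gives fish_pop = 582; stocking = 4 gives fish_pop = -714.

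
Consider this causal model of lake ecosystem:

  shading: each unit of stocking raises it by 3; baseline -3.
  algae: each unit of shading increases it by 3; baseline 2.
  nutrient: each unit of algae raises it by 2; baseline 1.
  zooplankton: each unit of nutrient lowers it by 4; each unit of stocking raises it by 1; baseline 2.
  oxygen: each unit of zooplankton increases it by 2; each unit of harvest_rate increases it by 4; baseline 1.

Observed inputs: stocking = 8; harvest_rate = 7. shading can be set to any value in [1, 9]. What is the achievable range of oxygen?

-423 to -39

Intervening on shading fixes its value directly, overriding its dependence on stocking.
Substituting into the nutrient equation gives nutrient = 6*shading + 5.
Substituting into the zooplankton equation gives zooplankton = -24*shading - 10.
So oxygen = -48*shading + 9.
Linear in shading, so extremes are at the endpoints: shading = 1 gives oxygen = -39; shading = 9 gives oxygen = -423.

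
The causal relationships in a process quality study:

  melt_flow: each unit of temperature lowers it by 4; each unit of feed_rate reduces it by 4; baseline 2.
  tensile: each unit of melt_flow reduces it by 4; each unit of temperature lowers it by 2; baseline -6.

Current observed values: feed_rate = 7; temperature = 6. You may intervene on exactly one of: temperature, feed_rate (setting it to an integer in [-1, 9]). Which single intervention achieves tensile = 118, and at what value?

set feed_rate = 3

Intervening on temperature: tensile = 14*temperature + 98. Reaching 118 requires temperature = 10/7, not an integer.
Intervening on feed_rate: with other inputs at their observed values, tensile = 16*feed_rate + 70. Solving for 118 gives feed_rate = 3, within [-1, 9].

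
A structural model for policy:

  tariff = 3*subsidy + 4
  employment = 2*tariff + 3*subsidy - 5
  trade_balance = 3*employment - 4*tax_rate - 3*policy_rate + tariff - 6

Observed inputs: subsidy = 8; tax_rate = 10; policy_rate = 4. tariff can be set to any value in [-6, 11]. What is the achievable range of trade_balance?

-43 to 76

Intervening on tariff fixes its value directly, overriding its dependence on subsidy.
Substituting into the employment equation gives employment = 2*tariff + 19.
trade_balance becomes 7*tariff - 1.
Linear in tariff, so extremes are at the endpoints: tariff = -6 gives trade_balance = -43; tariff = 11 gives trade_balance = 76.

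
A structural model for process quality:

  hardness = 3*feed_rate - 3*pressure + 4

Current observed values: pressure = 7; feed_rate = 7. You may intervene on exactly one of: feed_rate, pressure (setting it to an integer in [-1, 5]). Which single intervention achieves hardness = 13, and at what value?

set pressure = 4

Intervening on feed_rate: hardness = 3*feed_rate - 17. Reaching 13 requires feed_rate = 10, outside [-1, 5].
Intervening on pressure: with other inputs at their observed values, hardness = -3*pressure + 25. Solving for 13 gives pressure = 4, within [-1, 5].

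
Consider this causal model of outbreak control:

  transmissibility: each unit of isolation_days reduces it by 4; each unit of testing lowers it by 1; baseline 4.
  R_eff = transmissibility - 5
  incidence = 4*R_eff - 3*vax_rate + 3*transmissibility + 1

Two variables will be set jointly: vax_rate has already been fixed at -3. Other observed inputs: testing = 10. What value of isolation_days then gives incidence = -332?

isolation_days = 10

With vax_rate held at -3:
Substituting into the transmissibility equation gives transmissibility = -4*isolation_days - 6.
Substituting into the R_eff equation gives R_eff = -4*isolation_days - 11.
Substituting into the incidence equation gives incidence = -28*isolation_days - 52.
Solve -28*isolation_days - 52 = -332: isolation_days = (-332 + 52) / -28 = 10.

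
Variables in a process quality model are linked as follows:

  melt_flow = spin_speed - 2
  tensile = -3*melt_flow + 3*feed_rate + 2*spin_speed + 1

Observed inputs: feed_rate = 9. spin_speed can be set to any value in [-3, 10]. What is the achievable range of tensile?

Substituting into the tensile equation gives tensile = -spin_speed + 34.
Linear in spin_speed, so extremes are at the endpoints: spin_speed = -3 gives tensile = 37; spin_speed = 10 gives tensile = 24.

24 to 37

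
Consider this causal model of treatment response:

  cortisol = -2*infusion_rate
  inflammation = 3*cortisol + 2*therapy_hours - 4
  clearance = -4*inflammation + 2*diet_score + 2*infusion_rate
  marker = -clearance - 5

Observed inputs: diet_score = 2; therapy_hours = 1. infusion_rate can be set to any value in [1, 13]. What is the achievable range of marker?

Substituting into the inflammation equation gives inflammation = -6*infusion_rate - 2.
Substituting into the clearance equation gives clearance = 26*infusion_rate + 12.
This gives marker = -26*infusion_rate - 17.
Linear in infusion_rate, so extremes are at the endpoints: infusion_rate = 1 gives marker = -43; infusion_rate = 13 gives marker = -355.

-355 to -43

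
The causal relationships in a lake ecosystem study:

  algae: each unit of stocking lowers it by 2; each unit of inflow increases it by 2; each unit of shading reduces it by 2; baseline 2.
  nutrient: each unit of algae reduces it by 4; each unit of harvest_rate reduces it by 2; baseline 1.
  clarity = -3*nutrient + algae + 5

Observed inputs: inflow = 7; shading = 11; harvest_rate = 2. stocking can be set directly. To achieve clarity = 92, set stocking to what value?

stocking = -6

Substituting into the algae equation gives algae = -2*stocking - 6.
Substituting into the nutrient equation gives nutrient = 8*stocking + 21.
Substituting into the clarity equation gives clarity = -26*stocking - 64.
Solve -26*stocking - 64 = 92: stocking = (92 + 64) / -26 = -6.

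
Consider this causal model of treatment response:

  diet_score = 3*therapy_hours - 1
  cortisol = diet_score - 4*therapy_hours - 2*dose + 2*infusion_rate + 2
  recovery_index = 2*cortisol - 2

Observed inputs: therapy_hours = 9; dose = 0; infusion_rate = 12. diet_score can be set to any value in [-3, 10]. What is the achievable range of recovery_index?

Intervening on diet_score fixes its value directly, overriding its dependence on therapy_hours.
Substituting into the cortisol equation gives cortisol = diet_score - 10.
recovery_index becomes 2*diet_score - 22.
Linear in diet_score, so extremes are at the endpoints: diet_score = -3 gives recovery_index = -28; diet_score = 10 gives recovery_index = -2.

-28 to -2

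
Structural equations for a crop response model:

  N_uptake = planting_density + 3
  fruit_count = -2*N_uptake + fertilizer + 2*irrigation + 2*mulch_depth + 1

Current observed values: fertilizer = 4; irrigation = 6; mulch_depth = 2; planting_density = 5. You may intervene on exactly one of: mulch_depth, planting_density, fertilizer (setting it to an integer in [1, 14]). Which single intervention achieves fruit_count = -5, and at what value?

Intervening on mulch_depth: fruit_count = 2*mulch_depth + 1. Reaching -5 requires mulch_depth = -3, outside [1, 14].
Intervening on planting_density: with other inputs at their observed values, fruit_count = -2*planting_density + 15. Solving for -5 gives planting_density = 10, within [1, 14].
Intervening on fertilizer: fruit_count = fertilizer + 1. Reaching -5 requires fertilizer = -6, outside [1, 14].

set planting_density = 10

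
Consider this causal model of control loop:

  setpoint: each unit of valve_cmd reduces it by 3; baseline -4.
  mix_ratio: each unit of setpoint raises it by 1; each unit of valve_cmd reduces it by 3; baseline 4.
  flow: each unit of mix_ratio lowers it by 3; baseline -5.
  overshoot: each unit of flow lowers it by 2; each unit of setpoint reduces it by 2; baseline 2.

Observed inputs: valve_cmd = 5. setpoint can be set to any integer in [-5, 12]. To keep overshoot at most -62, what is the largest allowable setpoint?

setpoint = -2

Intervening on setpoint fixes its value directly, overriding its dependence on valve_cmd.
Substituting into the mix_ratio equation gives mix_ratio = setpoint - 11.
So flow = -3*setpoint + 28.
Substituting into the overshoot equation gives overshoot = 4*setpoint - 54.
Require 4*setpoint - 54 ≤ -62, so setpoint ≤ -2.
The largest integer in [-5, 12] satisfying this is -2.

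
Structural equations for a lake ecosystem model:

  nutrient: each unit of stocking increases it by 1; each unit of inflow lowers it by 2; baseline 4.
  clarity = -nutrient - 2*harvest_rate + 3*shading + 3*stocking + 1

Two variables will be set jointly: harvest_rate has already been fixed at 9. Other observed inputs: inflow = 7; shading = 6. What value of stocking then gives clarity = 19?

stocking = 4

With harvest_rate held at 9:
Substituting into the nutrient equation gives nutrient = stocking - 10.
Substituting into the clarity equation gives clarity = 2*stocking + 11.
Solve 2*stocking + 11 = 19: stocking = (19 - 11) / 2 = 4.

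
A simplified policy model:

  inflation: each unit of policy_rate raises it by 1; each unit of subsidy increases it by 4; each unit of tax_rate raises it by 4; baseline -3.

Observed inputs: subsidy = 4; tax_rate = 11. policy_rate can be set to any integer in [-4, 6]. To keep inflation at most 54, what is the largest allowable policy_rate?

Substituting into the inflation equation gives inflation = policy_rate + 57.
Require policy_rate + 57 ≤ 54, so policy_rate ≤ -3.
The largest integer in [-4, 6] satisfying this is -3.

policy_rate = -3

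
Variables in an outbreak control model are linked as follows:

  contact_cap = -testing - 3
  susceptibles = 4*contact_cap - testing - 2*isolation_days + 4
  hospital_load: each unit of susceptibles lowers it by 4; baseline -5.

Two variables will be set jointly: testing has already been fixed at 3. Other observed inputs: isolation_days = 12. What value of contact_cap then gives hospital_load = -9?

With testing held at 3:
Intervening on contact_cap fixes its value directly, overriding its dependence on testing.
Substituting into the susceptibles equation gives susceptibles = 4*contact_cap - 23.
Substituting into the hospital_load equation gives hospital_load = -16*contact_cap + 87.
Solve -16*contact_cap + 87 = -9: contact_cap = (-9 - 87) / -16 = 6.

contact_cap = 6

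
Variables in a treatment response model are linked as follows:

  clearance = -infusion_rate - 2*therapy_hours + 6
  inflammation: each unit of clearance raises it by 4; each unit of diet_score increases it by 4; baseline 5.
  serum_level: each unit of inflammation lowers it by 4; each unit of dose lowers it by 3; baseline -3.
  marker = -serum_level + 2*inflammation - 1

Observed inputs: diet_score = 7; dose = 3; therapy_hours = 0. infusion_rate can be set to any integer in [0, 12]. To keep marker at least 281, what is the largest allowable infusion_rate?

Substituting into the clearance equation gives clearance = -infusion_rate + 6.
So inflammation = -4*infusion_rate + 57.
This gives serum_level = 16*infusion_rate - 240.
So marker = -24*infusion_rate + 353.
Require -24*infusion_rate + 353 ≥ 281, so infusion_rate ≤ 3.
The largest integer in [0, 12] satisfying this is 3.

infusion_rate = 3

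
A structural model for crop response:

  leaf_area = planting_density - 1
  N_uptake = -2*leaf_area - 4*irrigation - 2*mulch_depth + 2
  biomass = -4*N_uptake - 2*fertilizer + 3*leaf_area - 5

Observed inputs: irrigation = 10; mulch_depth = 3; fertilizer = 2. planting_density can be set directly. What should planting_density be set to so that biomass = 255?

Substituting into the N_uptake equation gives N_uptake = -2*planting_density - 42.
Substituting into the biomass equation gives biomass = 11*planting_density + 156.
Solve 11*planting_density + 156 = 255: planting_density = (255 - 156) / 11 = 9.

planting_density = 9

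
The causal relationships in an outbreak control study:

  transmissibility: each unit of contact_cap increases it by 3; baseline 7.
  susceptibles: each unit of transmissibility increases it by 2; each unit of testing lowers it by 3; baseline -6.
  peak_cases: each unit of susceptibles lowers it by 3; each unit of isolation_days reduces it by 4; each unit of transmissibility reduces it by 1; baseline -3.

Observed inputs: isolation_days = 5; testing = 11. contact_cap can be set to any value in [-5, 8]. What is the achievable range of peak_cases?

Substituting into the susceptibles equation gives susceptibles = 6*contact_cap - 25.
Substituting into the peak_cases equation gives peak_cases = -21*contact_cap + 45.
Linear in contact_cap, so extremes are at the endpoints: contact_cap = -5 gives peak_cases = 150; contact_cap = 8 gives peak_cases = -123.

-123 to 150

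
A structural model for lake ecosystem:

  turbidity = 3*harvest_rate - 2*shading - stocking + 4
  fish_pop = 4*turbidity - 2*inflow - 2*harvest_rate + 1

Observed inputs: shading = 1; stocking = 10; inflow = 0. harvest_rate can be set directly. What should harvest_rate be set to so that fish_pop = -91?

harvest_rate = -6

Substituting into the turbidity equation gives turbidity = 3*harvest_rate - 8.
Substituting into the fish_pop equation gives fish_pop = 10*harvest_rate - 31.
Solve 10*harvest_rate - 31 = -91: harvest_rate = (-91 + 31) / 10 = -6.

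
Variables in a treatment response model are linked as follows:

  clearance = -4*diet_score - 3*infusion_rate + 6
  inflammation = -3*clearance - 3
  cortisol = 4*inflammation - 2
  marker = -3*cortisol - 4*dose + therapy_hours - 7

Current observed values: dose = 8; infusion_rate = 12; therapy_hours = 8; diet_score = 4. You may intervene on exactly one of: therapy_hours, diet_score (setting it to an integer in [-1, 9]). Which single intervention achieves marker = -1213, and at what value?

Intervening on therapy_hours: marker = therapy_hours - 1653. Reaching -1213 requires therapy_hours = 440, outside [-1, 9].
Intervening on diet_score: with other inputs at their observed values, marker = -144*diet_score - 1069. Solving for -1213 gives diet_score = 1, within [-1, 9].

set diet_score = 1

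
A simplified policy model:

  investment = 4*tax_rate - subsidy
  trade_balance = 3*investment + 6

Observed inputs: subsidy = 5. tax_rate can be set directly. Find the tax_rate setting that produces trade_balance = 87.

Substituting into the investment equation gives investment = 4*tax_rate - 5.
This gives trade_balance = 12*tax_rate - 9.
Solve 12*tax_rate - 9 = 87: tax_rate = (87 + 9) / 12 = 8.

tax_rate = 8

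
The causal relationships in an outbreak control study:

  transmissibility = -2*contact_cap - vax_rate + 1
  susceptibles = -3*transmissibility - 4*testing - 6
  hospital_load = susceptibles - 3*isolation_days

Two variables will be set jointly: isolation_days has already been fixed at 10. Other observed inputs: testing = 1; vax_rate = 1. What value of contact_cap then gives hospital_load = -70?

contact_cap = -5

With isolation_days held at 10:
Substituting into the transmissibility equation gives transmissibility = -2*contact_cap.
susceptibles becomes 6*contact_cap - 10.
hospital_load becomes 6*contact_cap - 40.
Solve 6*contact_cap - 40 = -70: contact_cap = (-70 + 40) / 6 = -5.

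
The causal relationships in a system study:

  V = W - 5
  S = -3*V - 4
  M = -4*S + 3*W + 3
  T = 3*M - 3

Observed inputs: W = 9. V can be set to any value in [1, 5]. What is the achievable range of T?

Intervening on V fixes its value directly, overriding its dependence on W.
Substituting into the M equation gives M = 12*V + 46.
Substituting into the T equation gives T = 36*V + 135.
Linear in V, so extremes are at the endpoints: V = 1 gives T = 171; V = 5 gives T = 315.

171 to 315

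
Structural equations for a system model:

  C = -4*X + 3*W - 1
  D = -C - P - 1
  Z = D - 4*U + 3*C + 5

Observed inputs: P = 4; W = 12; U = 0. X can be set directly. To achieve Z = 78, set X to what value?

Substituting into the C equation gives C = -4*X + 35.
This gives D = 4*X - 40.
Substituting into the Z equation gives Z = -8*X + 70.
Solve -8*X + 70 = 78: X = (78 - 70) / -8 = -1.

X = -1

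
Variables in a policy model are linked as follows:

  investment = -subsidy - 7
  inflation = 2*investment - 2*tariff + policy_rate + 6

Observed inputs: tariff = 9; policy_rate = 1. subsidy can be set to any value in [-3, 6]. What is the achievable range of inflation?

Substituting into the inflation equation gives inflation = -2*subsidy - 25.
Linear in subsidy, so extremes are at the endpoints: subsidy = -3 gives inflation = -19; subsidy = 6 gives inflation = -37.

-37 to -19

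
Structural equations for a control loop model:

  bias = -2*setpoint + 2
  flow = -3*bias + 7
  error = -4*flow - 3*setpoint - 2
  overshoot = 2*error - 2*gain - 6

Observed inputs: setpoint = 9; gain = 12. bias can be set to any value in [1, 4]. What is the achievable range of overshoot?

Intervening on bias fixes its value directly, overriding its dependence on setpoint.
Substituting into the error equation gives error = 12*bias - 57.
Substituting into the overshoot equation gives overshoot = 24*bias - 144.
Linear in bias, so extremes are at the endpoints: bias = 1 gives overshoot = -120; bias = 4 gives overshoot = -48.

-120 to -48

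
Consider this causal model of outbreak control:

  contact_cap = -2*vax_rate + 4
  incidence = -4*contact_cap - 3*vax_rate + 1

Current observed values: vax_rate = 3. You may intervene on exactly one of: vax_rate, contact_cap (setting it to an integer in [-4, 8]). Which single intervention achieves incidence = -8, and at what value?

set contact_cap = 0

Intervening on vax_rate: incidence = 5*vax_rate - 15. Reaching -8 requires vax_rate = 7/5, not an integer.
Intervening on contact_cap: with other inputs at their observed values, incidence = -4*contact_cap - 8. Solving for -8 gives contact_cap = 0, within [-4, 8].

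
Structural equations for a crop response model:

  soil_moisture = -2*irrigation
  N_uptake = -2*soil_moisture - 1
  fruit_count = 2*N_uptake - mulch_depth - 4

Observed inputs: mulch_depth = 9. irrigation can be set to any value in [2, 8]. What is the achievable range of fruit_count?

Substituting into the N_uptake equation gives N_uptake = 4*irrigation - 1.
Substituting into the fruit_count equation gives fruit_count = 8*irrigation - 15.
Linear in irrigation, so extremes are at the endpoints: irrigation = 2 gives fruit_count = 1; irrigation = 8 gives fruit_count = 49.

1 to 49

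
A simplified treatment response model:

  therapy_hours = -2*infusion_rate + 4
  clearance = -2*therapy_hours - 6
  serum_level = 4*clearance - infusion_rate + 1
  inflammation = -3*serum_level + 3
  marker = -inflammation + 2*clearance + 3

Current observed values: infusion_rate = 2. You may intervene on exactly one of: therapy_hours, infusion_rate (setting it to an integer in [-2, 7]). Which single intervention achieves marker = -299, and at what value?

set infusion_rate = -2

Intervening on therapy_hours: marker = -28*therapy_hours - 87. Reaching -299 requires therapy_hours = 53/7, not an integer.
Intervening on infusion_rate: with other inputs at their observed values, marker = 53*infusion_rate - 193. Solving for -299 gives infusion_rate = -2, within [-2, 7].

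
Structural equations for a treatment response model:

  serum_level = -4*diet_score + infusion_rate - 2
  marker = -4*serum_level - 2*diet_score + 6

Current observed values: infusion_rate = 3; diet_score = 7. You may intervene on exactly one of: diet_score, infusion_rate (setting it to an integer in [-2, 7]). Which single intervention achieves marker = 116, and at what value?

set infusion_rate = -1

Intervening on diet_score: marker = 14*diet_score + 2. Reaching 116 requires diet_score = 57/7, not an integer.
Intervening on infusion_rate: with other inputs at their observed values, marker = -4*infusion_rate + 112. Solving for 116 gives infusion_rate = -1, within [-2, 7].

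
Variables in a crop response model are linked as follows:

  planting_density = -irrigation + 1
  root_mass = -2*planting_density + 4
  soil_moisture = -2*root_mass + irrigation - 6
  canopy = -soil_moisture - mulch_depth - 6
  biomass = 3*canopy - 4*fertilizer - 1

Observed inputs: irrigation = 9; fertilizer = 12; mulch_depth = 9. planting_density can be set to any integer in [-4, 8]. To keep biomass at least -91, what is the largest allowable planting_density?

planting_density = 1

Intervening on planting_density fixes its value directly, overriding its dependence on irrigation.
Substituting into the soil_moisture equation gives soil_moisture = 4*planting_density - 5.
This gives canopy = -4*planting_density - 10.
biomass becomes -12*planting_density - 79.
Require -12*planting_density - 79 ≥ -91, so planting_density ≤ 1.
The largest integer in [-4, 8] satisfying this is 1.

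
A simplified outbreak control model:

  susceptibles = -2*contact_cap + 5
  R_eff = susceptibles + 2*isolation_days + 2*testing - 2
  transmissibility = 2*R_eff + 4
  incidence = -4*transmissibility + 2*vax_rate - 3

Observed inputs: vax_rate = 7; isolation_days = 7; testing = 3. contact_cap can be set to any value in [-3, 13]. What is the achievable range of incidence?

-237 to 19

Substituting into the R_eff equation gives R_eff = -2*contact_cap + 23.
Substituting into the transmissibility equation gives transmissibility = -4*contact_cap + 50.
incidence becomes 16*contact_cap - 189.
Linear in contact_cap, so extremes are at the endpoints: contact_cap = -3 gives incidence = -237; contact_cap = 13 gives incidence = 19.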